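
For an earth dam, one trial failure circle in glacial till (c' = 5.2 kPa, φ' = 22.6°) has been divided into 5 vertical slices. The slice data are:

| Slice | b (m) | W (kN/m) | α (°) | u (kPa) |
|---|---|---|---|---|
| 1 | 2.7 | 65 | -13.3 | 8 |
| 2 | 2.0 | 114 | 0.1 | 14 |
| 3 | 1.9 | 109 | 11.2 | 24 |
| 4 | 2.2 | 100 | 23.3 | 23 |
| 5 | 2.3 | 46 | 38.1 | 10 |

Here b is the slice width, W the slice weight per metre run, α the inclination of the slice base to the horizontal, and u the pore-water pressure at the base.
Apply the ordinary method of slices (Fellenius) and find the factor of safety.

FS = 2.14

Ordinary method of slices: FS = Σ[c'·Δl_i + (W_i cosα_i − u_i·Δl_i)·tanφ'] / Σ W_i sinα_i, with Δl_i = b_i / cosα_i.
Slice 1: Δl = 2.7/cos(-13.3°) = 2.774 m; N'_1 = 65·cos(-13.3°) − 8·2.774 = 41.1; c'Δl = 14.43; W sinα = -15.0
Slice 2: Δl = 2.0/cos0.1° = 2.000 m; N'_2 = 114·cos0.1° − 14·2.000 = 86.0; c'Δl = 10.40; W sinα = 0.2
Slice 3: Δl = 1.9/cos11.2° = 1.937 m; N'_3 = 109·cos11.2° − 24·1.937 = 60.4; c'Δl = 10.07; W sinα = 21.2
Slice 4: Δl = 2.2/cos23.3° = 2.395 m; N'_4 = 100·cos23.3° − 23·2.395 = 36.8; c'Δl = 12.46; W sinα = 39.6
Slice 5: Δl = 2.3/cos38.1° = 2.923 m; N'_5 = 46·cos38.1° − 10·2.923 = 7.0; c'Δl = 15.20; W sinα = 28.4
Σc'Δl = 62.6 kN/m; ΣN' = 231.2 kN/m; ΣW sinα = 74.4 kN/m
Resisting = 62.6 + 231.2·tan22.6° = 62.6 + 96.2 = 158.8 kN/m
FS = 158.8 / 74.4 = 2.136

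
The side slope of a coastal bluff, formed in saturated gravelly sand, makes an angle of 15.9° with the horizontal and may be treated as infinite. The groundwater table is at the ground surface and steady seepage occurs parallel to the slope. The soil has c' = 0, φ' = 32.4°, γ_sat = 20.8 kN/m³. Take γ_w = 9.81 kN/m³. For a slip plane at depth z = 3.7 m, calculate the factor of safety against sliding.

With seepage parallel to the slope and the water table at the surface, the effective normal stress on the slip plane uses the buoyant unit weight γ' = γ_sat − γ_w while the driving shear stress uses γ_sat:
FS = [c' + γ' z cos²β tanφ'] / [γ_sat z sinβ cosβ]
(For c' = 0 this reduces to FS = (γ'/γ_sat)·tanφ'/tanβ.)
γ' = 20.8 − 9.81 = 10.99 kN/m³
Numerator = 0.0 + 10.99·3.7·cos²15.9°·tan32.4° = 0.0 + 10.99·3.7·0.9249·0.6346 = 23.869 kPa
Denominator = 20.8·3.7·sin15.9°·cos15.9° = 20.8·3.7·0.2740·0.9617 = 20.277 kPa
FS = 23.869 / 20.277 = 1.177

FS = 1.18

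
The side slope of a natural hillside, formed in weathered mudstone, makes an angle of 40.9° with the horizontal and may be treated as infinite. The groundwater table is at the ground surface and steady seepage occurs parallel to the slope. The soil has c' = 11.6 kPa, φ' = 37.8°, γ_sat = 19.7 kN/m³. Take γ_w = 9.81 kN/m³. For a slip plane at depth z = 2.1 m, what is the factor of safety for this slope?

With seepage parallel to the slope and the water table at the surface, the effective normal stress on the slip plane uses the buoyant unit weight γ' = γ_sat − γ_w while the driving shear stress uses γ_sat:
FS = [c' + γ' z cos²β tanφ'] / [γ_sat z sinβ cosβ]
γ' = 19.7 − 9.81 = 9.89 kN/m³
Numerator = 11.6 + 9.89·2.1·cos²40.9°·tan37.8° = 11.6 + 9.89·2.1·0.5713·0.7757 = 20.804 kPa
Denominator = 19.7·2.1·sin40.9°·cos40.9° = 19.7·2.1·0.6547·0.7559 = 20.474 kPa
FS = 20.804 / 20.474 = 1.016

FS = 1.02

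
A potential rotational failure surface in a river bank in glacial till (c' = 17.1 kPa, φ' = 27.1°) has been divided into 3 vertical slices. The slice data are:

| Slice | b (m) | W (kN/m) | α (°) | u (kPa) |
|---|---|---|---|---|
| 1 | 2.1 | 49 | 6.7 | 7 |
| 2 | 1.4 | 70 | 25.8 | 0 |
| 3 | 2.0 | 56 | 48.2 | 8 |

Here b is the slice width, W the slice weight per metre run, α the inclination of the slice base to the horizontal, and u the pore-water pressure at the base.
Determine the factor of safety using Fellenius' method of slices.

FS = 2.19

Ordinary method of slices: FS = Σ[c'·Δl_i + (W_i cosα_i − u_i·Δl_i)·tanφ'] / Σ W_i sinα_i, with Δl_i = b_i / cosα_i.
Slice 1: Δl = 2.1/cos6.7° = 2.114 m; N'_1 = 49·cos6.7° − 7·2.114 = 33.9; c'Δl = 36.16; W sinα = 5.7
Slice 2: Δl = 1.4/cos25.8° = 1.555 m; N'_2 = 70·cos25.8° − 0·1.555 = 63.0; c'Δl = 26.59; W sinα = 30.5
Slice 3: Δl = 2.0/cos48.2° = 3.001 m; N'_3 = 56·cos48.2° − 8·3.001 = 13.3; c'Δl = 51.31; W sinα = 41.7
Σc'Δl = 114.1 kN/m; ΣN' = 110.2 kN/m; ΣW sinα = 77.9 kN/m
Resisting = 114.1 + 110.2·tan27.1° = 114.1 + 56.4 = 170.5 kN/m
FS = 170.5 / 77.9 = 2.187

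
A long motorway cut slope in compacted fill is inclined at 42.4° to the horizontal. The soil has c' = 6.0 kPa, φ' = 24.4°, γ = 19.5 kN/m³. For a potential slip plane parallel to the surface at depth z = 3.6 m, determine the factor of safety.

FS = 0.67

For an infinite slope with a slip plane parallel to the surface (no pore pressure): FS = [c' + γz cos²β tanφ'] / [γz sinβ cosβ].
γz = 19.5·3.6 = 70.20 kN/m²
Numerator = 6.0 + 70.20·cos²42.4°·tan24.4° = 6.0 + 70.20·0.5453·0.4536 = 23.365 kPa
Denominator = 70.20·sin42.4°·cos42.4° = 70.20·0.6743·0.7385 = 34.956 kPa
FS = 23.365 / 34.956 = 0.668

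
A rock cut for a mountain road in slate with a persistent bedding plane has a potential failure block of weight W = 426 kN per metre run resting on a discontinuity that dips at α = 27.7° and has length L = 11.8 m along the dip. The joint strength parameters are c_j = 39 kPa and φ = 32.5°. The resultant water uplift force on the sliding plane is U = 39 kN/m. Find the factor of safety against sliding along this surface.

Resolving the block weight along and normal to the plane and applying the Mohr–Coulomb strength on the joint:
N' = W cosα − U = 426·cos27.7° − 39 = 338.2 kN/m
Driving force T = W sinα = 426·sin27.7° = 198.0 kN/m
Resisting force R = c_j·L + N'·tanφ = 39·11.8 + 338.2·tan32.5° = 460.2 + 215.4 = 675.6 kN/m
FS = R / T = 675.6 / 198.0 = 3.412

FS = 3.41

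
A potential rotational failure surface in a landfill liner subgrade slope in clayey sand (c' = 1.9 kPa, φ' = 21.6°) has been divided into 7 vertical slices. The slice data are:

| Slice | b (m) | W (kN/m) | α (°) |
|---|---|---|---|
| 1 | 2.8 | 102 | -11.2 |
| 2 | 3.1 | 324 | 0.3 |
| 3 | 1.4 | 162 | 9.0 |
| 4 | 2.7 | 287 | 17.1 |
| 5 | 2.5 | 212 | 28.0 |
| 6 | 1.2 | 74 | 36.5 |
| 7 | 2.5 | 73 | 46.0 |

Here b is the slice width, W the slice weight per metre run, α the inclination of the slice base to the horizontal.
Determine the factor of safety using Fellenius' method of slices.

FS = 1.71

Ordinary method of slices: FS = Σ[c'·Δl_i + (W_i cosα_i)·tanφ'] / Σ W_i sinα_i, with Δl_i = b_i / cosα_i.
Slice 1: Δl = 2.8/cos(-11.2°) = 2.854 m; N'_1 = 102·cos(-11.2°) = 100.1; c'Δl = 5.42; W sinα = -19.8
Slice 2: Δl = 3.1/cos0.3° = 3.100 m; N'_2 = 324·cos0.3° = 324.0; c'Δl = 5.89; W sinα = 1.7
Slice 3: Δl = 1.4/cos9.0° = 1.417 m; N'_3 = 162·cos9.0° = 160.0; c'Δl = 2.69; W sinα = 25.3
Slice 4: Δl = 2.7/cos17.1° = 2.825 m; N'_4 = 287·cos17.1° = 274.3; c'Δl = 5.37; W sinα = 84.4
Slice 5: Δl = 2.5/cos28.0° = 2.831 m; N'_5 = 212·cos28.0° = 187.2; c'Δl = 5.38; W sinα = 99.5
Slice 6: Δl = 1.2/cos36.5° = 1.493 m; N'_6 = 74·cos36.5° = 59.5; c'Δl = 2.84; W sinα = 44.0
Slice 7: Δl = 2.5/cos46.0° = 3.599 m; N'_7 = 73·cos46.0° = 50.7; c'Δl = 6.84; W sinα = 52.5
Σc'Δl = 34.4 kN/m; ΣN' = 1155.8 kN/m; ΣW sinα = 287.7 kN/m
Resisting = 34.4 + 1155.8·tan21.6° = 34.4 + 457.6 = 492.0 kN/m
FS = 492.0 / 287.7 = 1.710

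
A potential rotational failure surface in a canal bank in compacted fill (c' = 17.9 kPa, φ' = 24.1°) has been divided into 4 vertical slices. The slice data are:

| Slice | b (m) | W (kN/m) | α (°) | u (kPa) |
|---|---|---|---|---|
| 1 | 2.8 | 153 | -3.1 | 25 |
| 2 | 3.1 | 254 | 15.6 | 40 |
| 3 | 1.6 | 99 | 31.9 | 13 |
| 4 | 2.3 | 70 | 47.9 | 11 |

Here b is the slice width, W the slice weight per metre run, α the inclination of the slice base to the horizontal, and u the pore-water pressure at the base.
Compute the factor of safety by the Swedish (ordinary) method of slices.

FS = 1.96

Ordinary method of slices: FS = Σ[c'·Δl_i + (W_i cosα_i − u_i·Δl_i)·tanφ'] / Σ W_i sinα_i, with Δl_i = b_i / cosα_i.
Slice 1: Δl = 2.8/cos(-3.1°) = 2.804 m; N'_1 = 153·cos(-3.1°) − 25·2.804 = 82.7; c'Δl = 50.19; W sinα = -8.3
Slice 2: Δl = 3.1/cos15.6° = 3.219 m; N'_2 = 254·cos15.6° − 40·3.219 = 115.9; c'Δl = 57.61; W sinα = 68.3
Slice 3: Δl = 1.6/cos31.9° = 1.885 m; N'_3 = 99·cos31.9° − 13·1.885 = 59.5; c'Δl = 33.73; W sinα = 52.3
Slice 4: Δl = 2.3/cos47.9° = 3.431 m; N'_4 = 70·cos47.9° − 11·3.431 = 9.2; c'Δl = 61.41; W sinα = 51.9
Σc'Δl = 202.9 kN/m; ΣN' = 267.3 kN/m; ΣW sinα = 164.3 kN/m
Resisting = 202.9 + 267.3·tan24.1° = 202.9 + 119.6 = 322.5 kN/m
FS = 322.5 / 164.3 = 1.963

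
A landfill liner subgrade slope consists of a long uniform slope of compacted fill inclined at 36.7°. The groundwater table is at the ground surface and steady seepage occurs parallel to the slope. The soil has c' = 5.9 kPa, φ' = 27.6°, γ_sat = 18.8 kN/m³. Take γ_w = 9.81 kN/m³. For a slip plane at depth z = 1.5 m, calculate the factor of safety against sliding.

FS = 0.77

With seepage parallel to the slope and the water table at the surface, the effective normal stress on the slip plane uses the buoyant unit weight γ' = γ_sat − γ_w while the driving shear stress uses γ_sat:
FS = [c' + γ' z cos²β tanφ'] / [γ_sat z sinβ cosβ]
γ' = 18.8 − 9.81 = 8.99 kN/m³
Numerator = 5.9 + 8.99·1.5·cos²36.7°·tan27.6° = 5.9 + 8.99·1.5·0.6428·0.5228 = 10.432 kPa
Denominator = 18.8·1.5·sin36.7°·cos36.7° = 18.8·1.5·0.5976·0.8018 = 13.512 kPa
FS = 10.432 / 13.512 = 0.772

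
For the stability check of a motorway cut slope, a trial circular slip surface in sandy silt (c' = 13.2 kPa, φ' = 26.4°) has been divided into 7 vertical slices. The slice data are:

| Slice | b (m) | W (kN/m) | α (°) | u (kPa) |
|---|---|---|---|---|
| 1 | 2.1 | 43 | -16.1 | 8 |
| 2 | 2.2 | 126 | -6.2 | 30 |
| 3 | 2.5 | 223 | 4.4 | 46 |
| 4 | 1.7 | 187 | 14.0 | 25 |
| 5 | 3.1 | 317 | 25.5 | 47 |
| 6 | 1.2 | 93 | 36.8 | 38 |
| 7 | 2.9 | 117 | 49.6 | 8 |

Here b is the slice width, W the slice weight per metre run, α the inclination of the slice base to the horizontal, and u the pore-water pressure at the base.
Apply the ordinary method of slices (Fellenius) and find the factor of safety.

Ordinary method of slices: FS = Σ[c'·Δl_i + (W_i cosα_i − u_i·Δl_i)·tanφ'] / Σ W_i sinα_i, with Δl_i = b_i / cosα_i.
Slice 1: Δl = 2.1/cos(-16.1°) = 2.186 m; N'_1 = 43·cos(-16.1°) − 8·2.186 = 23.8; c'Δl = 28.85; W sinα = -11.9
Slice 2: Δl = 2.2/cos(-6.2°) = 2.213 m; N'_2 = 126·cos(-6.2°) − 30·2.213 = 58.9; c'Δl = 29.21; W sinα = -13.6
Slice 3: Δl = 2.5/cos4.4° = 2.507 m; N'_3 = 223·cos4.4° − 46·2.507 = 107.0; c'Δl = 33.10; W sinα = 17.1
Slice 4: Δl = 1.7/cos14.0° = 1.752 m; N'_4 = 187·cos14.0° − 25·1.752 = 137.6; c'Δl = 23.13; W sinα = 45.2
Slice 5: Δl = 3.1/cos25.5° = 3.435 m; N'_5 = 317·cos25.5° − 47·3.435 = 124.7; c'Δl = 45.34; W sinα = 136.5
Slice 6: Δl = 1.2/cos36.8° = 1.499 m; N'_6 = 93·cos36.8° − 38·1.499 = 17.5; c'Δl = 19.78; W sinα = 55.7
Slice 7: Δl = 2.9/cos49.6° = 4.474 m; N'_7 = 117·cos49.6° − 8·4.474 = 40.0; c'Δl = 59.06; W sinα = 89.1
Σc'Δl = 238.5 kN/m; ΣN' = 509.6 kN/m; ΣW sinα = 318.1 kN/m
Resisting = 238.5 + 509.6·tan26.4° = 238.5 + 253.0 = 491.4 kN/m
FS = 491.4 / 318.1 = 1.545

FS = 1.54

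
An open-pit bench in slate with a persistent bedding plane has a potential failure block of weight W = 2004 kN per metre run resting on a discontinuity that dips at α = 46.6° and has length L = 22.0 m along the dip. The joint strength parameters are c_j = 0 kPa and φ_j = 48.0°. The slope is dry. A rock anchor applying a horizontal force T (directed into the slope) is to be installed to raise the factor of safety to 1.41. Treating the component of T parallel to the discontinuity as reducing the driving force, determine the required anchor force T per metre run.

T = 295 kN/m

Resolving forces along and normal to the sliding plane, with the horizontal anchor force T adding T·sinα to the effective normal force and T·cosα acting up the plane against the driving force:
FS = [c_jL + (W cosα + T sinα) tanφ_j] / [W sinα − T cosα]
Without the anchor: N' = 1376.9 kN/m, driving T_d = 1456.1 kN/m, resisting R = 0·22.0 + 1376.9·tan48.0° = 1529.2 kN/m, FS = 1.05.
Setting FS = 1.41 and solving for T:
1.41·(1456.1 − T cos46.6°) = 1529.2 + T sin46.6°·tan48.0°
T·(sin46.6°·tan48.0° + 1.41·cos46.6°) = 1.41·1456.1 − 1529.2
T·(0.7266·1.1106 + 1.41·0.6871) = 2053.0 − 1529.2 = 523.8
T·1.7757 = 523.8
T = 295.0 kN/m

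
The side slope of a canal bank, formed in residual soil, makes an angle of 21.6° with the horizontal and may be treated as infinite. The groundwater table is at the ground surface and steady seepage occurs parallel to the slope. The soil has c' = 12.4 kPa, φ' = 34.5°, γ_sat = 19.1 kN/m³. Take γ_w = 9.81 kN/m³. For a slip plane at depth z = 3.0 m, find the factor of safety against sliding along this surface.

FS = 1.48

With seepage parallel to the slope and the water table at the surface, the effective normal stress on the slip plane uses the buoyant unit weight γ' = γ_sat − γ_w while the driving shear stress uses γ_sat:
FS = [c' + γ' z cos²β tanφ'] / [γ_sat z sinβ cosβ]
γ' = 19.1 − 9.81 = 9.29 kN/m³
Numerator = 12.4 + 9.29·3.0·cos²21.6°·tan34.5° = 12.4 + 9.29·3.0·0.8645·0.6873 = 28.959 kPa
Denominator = 19.1·3.0·sin21.6°·cos21.6° = 19.1·3.0·0.3681·0.9298 = 19.612 kPa
FS = 28.959 / 19.612 = 1.477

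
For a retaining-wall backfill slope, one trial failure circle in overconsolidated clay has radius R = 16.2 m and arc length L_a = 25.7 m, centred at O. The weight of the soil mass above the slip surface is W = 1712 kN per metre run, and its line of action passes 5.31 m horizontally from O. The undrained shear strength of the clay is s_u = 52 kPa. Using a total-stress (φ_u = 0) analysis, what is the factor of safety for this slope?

FS = 2.38

Taking moments about the centre O, the resisting moment is provided by the undrained shear strength acting along the arc:
M_R = s_u·L_a·R = 52·25.70·16.2 = 21649.7 kN·m/m
M_D = W·d = 1712·5.31 = 9090.7 kN·m/m
FS = M_R / M_D = 21649.7 / 9090.7 = 2.382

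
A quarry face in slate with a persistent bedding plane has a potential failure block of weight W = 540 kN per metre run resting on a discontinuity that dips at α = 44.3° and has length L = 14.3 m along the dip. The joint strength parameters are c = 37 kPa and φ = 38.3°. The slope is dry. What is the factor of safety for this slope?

Resolving the block weight along and normal to the plane and applying the Mohr–Coulomb strength on the joint:
N' = W cosα = 540·cos44.3° = 386.5 kN/m
Driving force T = W sinα = 540·sin44.3° = 377.1 kN/m
Resisting force R = c·L + N'·tanφ = 37·14.3 + 386.5·tan38.3° = 529.1 + 305.2 = 834.3 kN/m
FS = R / T = 834.3 / 377.1 = 2.212

FS = 2.21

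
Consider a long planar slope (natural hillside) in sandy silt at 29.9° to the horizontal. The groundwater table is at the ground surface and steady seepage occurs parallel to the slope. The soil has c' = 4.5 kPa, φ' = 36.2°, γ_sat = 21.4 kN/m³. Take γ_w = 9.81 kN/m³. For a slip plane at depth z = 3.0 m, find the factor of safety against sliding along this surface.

FS = 0.85

With seepage parallel to the slope and the water table at the surface, the effective normal stress on the slip plane uses the buoyant unit weight γ' = γ_sat − γ_w while the driving shear stress uses γ_sat:
FS = [c' + γ' z cos²β tanφ'] / [γ_sat z sinβ cosβ]
γ' = 21.4 − 9.81 = 11.59 kN/m³
Numerator = 4.5 + 11.59·3.0·cos²29.9°·tan36.2° = 4.5 + 11.59·3.0·0.7515·0.7319 = 23.624 kPa
Denominator = 21.4·3.0·sin29.9°·cos29.9° = 21.4·3.0·0.4985·0.8669 = 27.743 kPa
FS = 23.624 / 27.743 = 0.852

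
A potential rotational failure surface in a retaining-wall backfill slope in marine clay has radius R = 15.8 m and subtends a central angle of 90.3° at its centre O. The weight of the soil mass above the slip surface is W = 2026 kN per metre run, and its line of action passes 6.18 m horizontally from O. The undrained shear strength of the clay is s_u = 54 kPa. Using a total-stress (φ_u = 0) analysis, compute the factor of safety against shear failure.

FS = 1.70

Taking moments about the centre O, the resisting moment is provided by the undrained shear strength acting along the arc:
Arc length L_a = R·θ = 15.8·(90.3°·π/180) = 15.8·1.5760 = 24.90 m
M_R = s_u·L_a·R = 54·24.90·15.8 = 21245.8 kN·m/m
M_D = W·d = 2026·6.18 = 12520.7 kN·m/m
FS = M_R / M_D = 21245.8 / 12520.7 = 1.697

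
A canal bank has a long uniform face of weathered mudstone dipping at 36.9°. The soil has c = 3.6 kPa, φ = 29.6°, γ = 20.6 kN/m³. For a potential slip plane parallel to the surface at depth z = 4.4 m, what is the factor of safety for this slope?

For an infinite slope with a slip plane parallel to the surface (no pore pressure): FS = [c + γz cos²β tanφ] / [γz sinβ cosβ].
γz = 20.6·4.4 = 90.64 kN/m²
Numerator = 3.6 + 90.64·cos²36.9°·tan29.6° = 3.6 + 90.64·0.6395·0.5681 = 36.528 kPa
Denominator = 90.64·sin36.9°·cos36.9° = 90.64·0.6004·0.7997 = 43.521 kPa
FS = 36.528 / 43.521 = 0.839

FS = 0.84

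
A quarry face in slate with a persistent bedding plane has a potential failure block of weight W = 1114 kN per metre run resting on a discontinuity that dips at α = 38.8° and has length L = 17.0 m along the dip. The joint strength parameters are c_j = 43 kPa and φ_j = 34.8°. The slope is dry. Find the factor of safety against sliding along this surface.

Resolving the block weight along and normal to the plane and applying the Mohr–Coulomb strength on the joint:
N' = W cosα = 1114·cos38.8° = 868.2 kN/m
Driving force T = W sinα = 1114·sin38.8° = 698.0 kN/m
Resisting force R = c_j·L + N'·tanφ_j = 43·17.0 + 868.2·tan34.8° = 731.0 + 603.4 = 1334.4 kN/m
FS = R / T = 1334.4 / 698.0 = 1.912

FS = 1.91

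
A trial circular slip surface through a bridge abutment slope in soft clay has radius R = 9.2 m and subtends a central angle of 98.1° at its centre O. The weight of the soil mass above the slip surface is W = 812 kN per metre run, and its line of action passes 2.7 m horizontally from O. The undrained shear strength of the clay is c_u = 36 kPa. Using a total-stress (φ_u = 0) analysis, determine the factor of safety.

Taking moments about the centre O, the resisting moment is provided by the undrained shear strength acting along the arc:
Arc length L_a = R·θ = 9.2·(98.1°·π/180) = 9.2·1.7122 = 15.75 m
M_R = c_u·L_a·R = 36·15.75·9.2 = 5217.0 kN·m/m
M_D = W·d = 812·2.7 = 2192.4 kN·m/m
FS = M_R / M_D = 5217.0 / 2192.4 = 2.380

FS = 2.38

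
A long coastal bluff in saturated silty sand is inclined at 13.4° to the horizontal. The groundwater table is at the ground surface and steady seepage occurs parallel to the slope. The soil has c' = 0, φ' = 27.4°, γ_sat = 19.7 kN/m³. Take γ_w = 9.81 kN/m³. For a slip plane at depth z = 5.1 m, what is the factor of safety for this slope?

With seepage parallel to the slope and the water table at the surface, the effective normal stress on the slip plane uses the buoyant unit weight γ' = γ_sat − γ_w while the driving shear stress uses γ_sat:
FS = [c' + γ' z cos²β tanφ'] / [γ_sat z sinβ cosβ]
(For c' = 0 this reduces to FS = (γ'/γ_sat)·tanφ'/tanβ.)
γ' = 19.7 − 9.81 = 9.89 kN/m³
Numerator = 0.0 + 9.89·5.1·cos²13.4°·tan27.4° = 0.0 + 9.89·5.1·0.9463·0.5184 = 24.741 kPa
Denominator = 19.7·5.1·sin13.4°·cos13.4° = 19.7·5.1·0.2317·0.9728 = 22.650 kPa
FS = 24.741 / 22.650 = 1.092

FS = 1.09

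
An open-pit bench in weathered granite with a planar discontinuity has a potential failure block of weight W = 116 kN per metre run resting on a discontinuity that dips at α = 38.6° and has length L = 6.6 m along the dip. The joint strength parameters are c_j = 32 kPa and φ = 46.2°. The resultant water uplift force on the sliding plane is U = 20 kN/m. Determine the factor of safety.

FS = 3.94

Resolving the block weight along and normal to the plane and applying the Mohr–Coulomb strength on the joint:
N' = W cosα − U = 116·cos38.6° − 20 = 70.7 kN/m
Driving force T = W sinα = 116·sin38.6° = 72.4 kN/m
Resisting force R = c_j·L + N'·tanφ = 32·6.6 + 70.7·tan46.2° = 211.2 + 73.7 = 284.9 kN/m
FS = R / T = 284.9 / 72.4 = 3.936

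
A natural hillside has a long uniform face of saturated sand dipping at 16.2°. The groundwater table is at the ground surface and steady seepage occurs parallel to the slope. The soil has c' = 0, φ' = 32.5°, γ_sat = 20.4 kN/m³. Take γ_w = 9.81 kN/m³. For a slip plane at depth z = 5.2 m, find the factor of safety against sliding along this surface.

FS = 1.14

With seepage parallel to the slope and the water table at the surface, the effective normal stress on the slip plane uses the buoyant unit weight γ' = γ_sat − γ_w while the driving shear stress uses γ_sat:
FS = [c' + γ' z cos²β tanφ'] / [γ_sat z sinβ cosβ]
(For c' = 0 this reduces to FS = (γ'/γ_sat)·tanφ'/tanβ.)
γ' = 20.4 − 9.81 = 10.59 kN/m³
Numerator = 0.0 + 10.59·5.2·cos²16.2°·tan32.5° = 0.0 + 10.59·5.2·0.9222·0.6371 = 32.352 kPa
Denominator = 20.4·5.2·sin16.2°·cos16.2° = 20.4·5.2·0.2790·0.9603 = 28.420 kPa
FS = 32.352 / 28.420 = 1.138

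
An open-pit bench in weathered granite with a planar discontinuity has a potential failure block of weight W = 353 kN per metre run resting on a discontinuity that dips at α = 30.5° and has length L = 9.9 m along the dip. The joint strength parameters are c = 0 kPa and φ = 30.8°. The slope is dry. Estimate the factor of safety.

Resolving the block weight along and normal to the plane and applying the Mohr–Coulomb strength on the joint:
N' = W cosα = 353·cos30.5° = 304.2 kN/m
Driving force T = W sinα = 353·sin30.5° = 179.2 kN/m
Resisting force R = c·L + N'·tanφ = 0·9.9 + 304.2·tan30.8° = 0.0 + 181.3 = 181.3 kN/m
FS = R / T = 181.3 / 179.2 = 1.012

FS = 1.01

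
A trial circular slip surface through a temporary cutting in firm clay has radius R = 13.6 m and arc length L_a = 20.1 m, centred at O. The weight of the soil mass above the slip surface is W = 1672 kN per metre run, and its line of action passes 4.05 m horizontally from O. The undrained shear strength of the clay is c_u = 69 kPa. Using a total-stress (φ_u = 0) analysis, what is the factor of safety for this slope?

FS = 2.79

Taking moments about the centre O, the resisting moment is provided by the undrained shear strength acting along the arc:
M_R = c_u·L_a·R = 69·20.10·13.6 = 18861.8 kN·m/m
M_D = W·d = 1672·4.05 = 6771.6 kN·m/m
FS = M_R / M_D = 18861.8 / 6771.6 = 2.785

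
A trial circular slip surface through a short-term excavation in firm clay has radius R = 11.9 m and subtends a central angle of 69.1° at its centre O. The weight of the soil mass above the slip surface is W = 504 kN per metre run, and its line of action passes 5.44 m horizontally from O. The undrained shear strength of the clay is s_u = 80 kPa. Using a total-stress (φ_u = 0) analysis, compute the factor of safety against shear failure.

FS = 4.98

Taking moments about the centre O, the resisting moment is provided by the undrained shear strength acting along the arc:
Arc length L_a = R·θ = 11.9·(69.1°·π/180) = 11.9·1.2060 = 14.35 m
M_R = s_u·L_a·R = 80·14.35·11.9 = 13662.8 kN·m/m
M_D = W·d = 504·5.44 = 2741.8 kN·m/m
FS = M_R / M_D = 13662.8 / 2741.8 = 4.983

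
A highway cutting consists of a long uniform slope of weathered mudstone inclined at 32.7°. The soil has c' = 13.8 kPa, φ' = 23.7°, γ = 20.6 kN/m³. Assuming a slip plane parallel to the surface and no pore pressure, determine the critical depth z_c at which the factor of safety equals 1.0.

Setting FS = 1.00 in FS = [c' + γz cos²β tanφ'] / [γz sinβ cosβ] and solving for z:
z = c' / [γ cosβ (FS·sinβ − cosβ·tanφ')]
  = 13.8 / [20.6·cos32.7°·(1.00·sin32.7° − cos32.7°·tan23.7°)]
  = 13.8 / [20.6·0.8415·(1.00·0.5402 − 0.8415·0.4390)]
  = 13.8 / 2.9616 = 4.660 m

z_c = 4.66 m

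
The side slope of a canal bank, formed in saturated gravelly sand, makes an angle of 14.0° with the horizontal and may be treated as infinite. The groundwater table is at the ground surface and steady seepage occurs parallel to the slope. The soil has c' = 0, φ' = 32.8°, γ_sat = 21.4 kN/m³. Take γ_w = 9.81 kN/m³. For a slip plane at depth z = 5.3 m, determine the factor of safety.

With seepage parallel to the slope and the water table at the surface, the effective normal stress on the slip plane uses the buoyant unit weight γ' = γ_sat − γ_w while the driving shear stress uses γ_sat:
FS = [c' + γ' z cos²β tanφ'] / [γ_sat z sinβ cosβ]
(For c' = 0 this reduces to FS = (γ'/γ_sat)·tanφ'/tanβ.)
γ' = 21.4 − 9.81 = 11.59 kN/m³
Numerator = 0.0 + 11.59·5.3·cos²14.0°·tan32.8° = 0.0 + 11.59·5.3·0.9415·0.6445 = 37.270 kPa
Denominator = 21.4·5.3·sin14.0°·cos14.0° = 21.4·5.3·0.2419·0.9703 = 26.624 kPa
FS = 37.270 / 26.624 = 1.400

FS = 1.40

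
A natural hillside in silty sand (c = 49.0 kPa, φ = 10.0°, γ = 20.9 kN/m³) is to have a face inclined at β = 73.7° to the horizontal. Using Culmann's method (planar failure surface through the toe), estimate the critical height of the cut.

Culmann's analysis gives the critical failure plane at α_cr = (β + φ)/2 = (73.7 + 10.0)/2 = 41.9°, and the critical height
H_c = (4c/γ) · sinβ cosφ / [1 − cos(β − φ)]
    = (4·49.0/20.9) · sin73.7°·cos10.0° / [1 − cos(63.7°)]
    = 9.378 · 0.9598·0.9848 / [1 − 0.4431]
    = 9.378 · 0.9452 / 0.5569
    = 15.92 m

H_c = 15.92 m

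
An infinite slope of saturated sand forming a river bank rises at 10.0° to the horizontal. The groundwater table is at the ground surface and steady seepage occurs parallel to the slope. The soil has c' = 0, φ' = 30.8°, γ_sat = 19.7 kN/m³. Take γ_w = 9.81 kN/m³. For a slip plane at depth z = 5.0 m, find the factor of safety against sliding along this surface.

With seepage parallel to the slope and the water table at the surface, the effective normal stress on the slip plane uses the buoyant unit weight γ' = γ_sat − γ_w while the driving shear stress uses γ_sat:
FS = [c' + γ' z cos²β tanφ'] / [γ_sat z sinβ cosβ]
(For c' = 0 this reduces to FS = (γ'/γ_sat)·tanφ'/tanβ.)
γ' = 19.7 − 9.81 = 9.89 kN/m³
Numerator = 0.0 + 9.89·5.0·cos²10.0°·tan30.8° = 0.0 + 9.89·5.0·0.9698·0.5961 = 28.589 kPa
Denominator = 19.7·5.0·sin10.0°·cos10.0° = 19.7·5.0·0.1736·0.9848 = 16.844 kPa
FS = 28.589 / 16.844 = 1.697

FS = 1.70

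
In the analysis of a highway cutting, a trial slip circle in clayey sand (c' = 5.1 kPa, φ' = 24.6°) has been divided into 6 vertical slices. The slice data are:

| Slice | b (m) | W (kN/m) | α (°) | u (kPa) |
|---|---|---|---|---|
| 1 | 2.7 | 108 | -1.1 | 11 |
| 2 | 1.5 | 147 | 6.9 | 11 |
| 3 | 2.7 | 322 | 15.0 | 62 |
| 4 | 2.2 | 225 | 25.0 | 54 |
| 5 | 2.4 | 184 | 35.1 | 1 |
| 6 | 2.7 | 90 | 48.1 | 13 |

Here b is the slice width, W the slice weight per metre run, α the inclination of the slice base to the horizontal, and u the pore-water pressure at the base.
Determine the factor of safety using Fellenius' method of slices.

FS = 0.94

Ordinary method of slices: FS = Σ[c'·Δl_i + (W_i cosα_i − u_i·Δl_i)·tanφ'] / Σ W_i sinα_i, with Δl_i = b_i / cosα_i.
Slice 1: Δl = 2.7/cos(-1.1°) = 2.700 m; N'_1 = 108·cos(-1.1°) − 11·2.700 = 78.3; c'Δl = 13.77; W sinα = -2.1
Slice 2: Δl = 1.5/cos6.9° = 1.511 m; N'_2 = 147·cos6.9° − 11·1.511 = 129.3; c'Δl = 7.71; W sinα = 17.7
Slice 3: Δl = 2.7/cos15.0° = 2.795 m; N'_3 = 322·cos15.0° − 62·2.795 = 137.7; c'Δl = 14.26; W sinα = 83.3
Slice 4: Δl = 2.2/cos25.0° = 2.427 m; N'_4 = 225·cos25.0° − 54·2.427 = 72.8; c'Δl = 12.38; W sinα = 95.1
Slice 5: Δl = 2.4/cos35.1° = 2.933 m; N'_5 = 184·cos35.1° − 1·2.933 = 147.6; c'Δl = 14.96; W sinα = 105.8
Slice 6: Δl = 2.7/cos48.1° = 4.043 m; N'_6 = 90·cos48.1° − 13·4.043 = 7.5; c'Δl = 20.62; W sinα = 67.0
Σc'Δl = 83.7 kN/m; ΣN' = 573.3 kN/m; ΣW sinα = 366.8 kN/m
Resisting = 83.7 + 573.3·tan24.6° = 83.7 + 262.5 = 346.2 kN/m
FS = 346.2 / 366.8 = 0.944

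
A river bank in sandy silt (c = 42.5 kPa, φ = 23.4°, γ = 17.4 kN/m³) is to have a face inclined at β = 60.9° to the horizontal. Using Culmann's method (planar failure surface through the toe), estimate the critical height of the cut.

Culmann's analysis gives the critical failure plane at α_cr = (β + φ)/2 = (60.9 + 23.4)/2 = 42.1°, and the critical height
H_c = (4c/γ) · sinβ cosφ / [1 − cos(β − φ)]
    = (4·42.5/17.4) · sin60.9°·cos23.4° / [1 − cos(37.5°)]
    = 9.770 · 0.8738·0.9178 / [1 − 0.7934]
    = 9.770 · 0.8019 / 0.2066
    = 37.91 m

H_c = 37.91 m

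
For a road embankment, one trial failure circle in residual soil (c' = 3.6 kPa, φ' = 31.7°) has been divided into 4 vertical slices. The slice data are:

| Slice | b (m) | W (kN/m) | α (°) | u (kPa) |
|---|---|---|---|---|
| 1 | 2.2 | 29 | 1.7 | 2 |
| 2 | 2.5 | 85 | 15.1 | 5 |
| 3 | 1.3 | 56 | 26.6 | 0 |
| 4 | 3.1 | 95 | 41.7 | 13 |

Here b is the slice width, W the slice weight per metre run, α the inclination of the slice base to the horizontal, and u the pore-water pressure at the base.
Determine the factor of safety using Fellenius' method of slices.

FS = 1.23

Ordinary method of slices: FS = Σ[c'·Δl_i + (W_i cosα_i − u_i·Δl_i)·tanφ'] / Σ W_i sinα_i, with Δl_i = b_i / cosα_i.
Slice 1: Δl = 2.2/cos1.7° = 2.201 m; N'_1 = 29·cos1.7° − 2·2.201 = 24.6; c'Δl = 7.92; W sinα = 0.9
Slice 2: Δl = 2.5/cos15.1° = 2.589 m; N'_2 = 85·cos15.1° − 5·2.589 = 69.1; c'Δl = 9.32; W sinα = 22.1
Slice 3: Δl = 1.3/cos26.6° = 1.454 m; N'_3 = 56·cos26.6° − 0·1.454 = 50.1; c'Δl = 5.23; W sinα = 25.1
Slice 4: Δl = 3.1/cos41.7° = 4.152 m; N'_4 = 95·cos41.7° − 13·4.152 = 17.0; c'Δl = 14.95; W sinα = 63.2
Σc'Δl = 37.4 kN/m; ΣN' = 160.7 kN/m; ΣW sinα = 111.3 kN/m
Resisting = 37.4 + 160.7·tan31.7° = 37.4 + 99.3 = 136.7 kN/m
FS = 136.7 / 111.3 = 1.228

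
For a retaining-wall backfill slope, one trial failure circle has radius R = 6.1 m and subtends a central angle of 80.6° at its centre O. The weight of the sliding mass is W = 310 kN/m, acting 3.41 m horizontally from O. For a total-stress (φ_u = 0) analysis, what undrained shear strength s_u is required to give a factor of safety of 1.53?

FS = s_u·L_a·R / (W·d), so s_u = FS·W·d / (L_a·R).
Arc length L_a = R·θ = 6.1·(80.6°·π/180) = 6.1·1.4067 = 8.58 m
s_u = 1.53·310·3.41 / (8.58·6.1) = 1617.4 / 52.34 = 30.90 kPa

s_u = 30.9 kPa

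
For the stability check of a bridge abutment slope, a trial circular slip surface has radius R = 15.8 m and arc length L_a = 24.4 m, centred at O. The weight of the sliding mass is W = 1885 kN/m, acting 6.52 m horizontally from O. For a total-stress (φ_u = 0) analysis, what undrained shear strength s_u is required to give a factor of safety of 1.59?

s_u = 50.7 kPa

FS = s_u·L_a·R / (W·d), so s_u = FS·W·d / (L_a·R).
s_u = 1.59·1885·6.52 / (24.40·15.8) = 19541.4 / 385.52 = 50.69 kPa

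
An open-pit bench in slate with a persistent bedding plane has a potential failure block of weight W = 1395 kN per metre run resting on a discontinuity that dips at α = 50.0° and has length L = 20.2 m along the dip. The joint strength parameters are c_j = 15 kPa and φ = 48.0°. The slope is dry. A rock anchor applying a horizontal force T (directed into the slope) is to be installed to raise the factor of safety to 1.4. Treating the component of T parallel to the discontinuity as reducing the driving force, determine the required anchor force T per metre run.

T = 113 kN/m

Resolving forces along and normal to the sliding plane, with the horizontal anchor force T adding T·sinα to the effective normal force and T·cosα acting up the plane against the driving force:
FS = [c_jL + (W cosα + T sinα) tanφ] / [W sinα − T cosα]
Without the anchor: N' = 896.7 kN/m, driving T_d = 1068.6 kN/m, resisting R = 15·20.2 + 896.7·tan48.0° = 1298.9 kN/m, FS = 1.22.
Setting FS = 1.4 and solving for T:
1.4·(1068.6 − T cos50.0°) = 1298.9 + T sin50.0°·tan48.0°
T·(sin50.0°·tan48.0° + 1.4·cos50.0°) = 1.4·1068.6 − 1298.9
T·(0.7660·1.1106 + 1.4·0.6428) = 1496.1 − 1298.9 = 197.2
T·1.7507 = 197.2
T = 112.6 kN/m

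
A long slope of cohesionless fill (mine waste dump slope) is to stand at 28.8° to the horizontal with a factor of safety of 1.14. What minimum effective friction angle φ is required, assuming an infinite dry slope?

φ = 32.1°

FS = tanφ/tanβ ⇒ tanφ = FS · tanβ = 1.14 · tan28.8° = 0.6267
φ = arctan(0.6267) = 32.08°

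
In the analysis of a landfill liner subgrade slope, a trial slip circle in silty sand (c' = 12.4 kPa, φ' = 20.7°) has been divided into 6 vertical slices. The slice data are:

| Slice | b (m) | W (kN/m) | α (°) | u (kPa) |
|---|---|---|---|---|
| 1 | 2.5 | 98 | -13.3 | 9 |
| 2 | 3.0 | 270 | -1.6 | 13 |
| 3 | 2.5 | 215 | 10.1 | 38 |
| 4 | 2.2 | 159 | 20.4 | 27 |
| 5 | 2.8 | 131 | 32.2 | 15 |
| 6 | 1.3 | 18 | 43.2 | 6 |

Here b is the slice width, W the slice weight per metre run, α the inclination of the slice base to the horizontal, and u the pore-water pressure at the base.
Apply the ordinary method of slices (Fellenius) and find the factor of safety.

FS = 2.81

Ordinary method of slices: FS = Σ[c'·Δl_i + (W_i cosα_i − u_i·Δl_i)·tanφ'] / Σ W_i sinα_i, with Δl_i = b_i / cosα_i.
Slice 1: Δl = 2.5/cos(-13.3°) = 2.569 m; N'_1 = 98·cos(-13.3°) − 9·2.569 = 72.3; c'Δl = 31.85; W sinα = -22.5
Slice 2: Δl = 3.0/cos(-1.6°) = 3.001 m; N'_2 = 270·cos(-1.6°) − 13·3.001 = 230.9; c'Δl = 37.21; W sinα = -7.5
Slice 3: Δl = 2.5/cos10.1° = 2.539 m; N'_3 = 215·cos10.1° − 38·2.539 = 115.2; c'Δl = 31.49; W sinα = 37.7
Slice 4: Δl = 2.2/cos20.4° = 2.347 m; N'_4 = 159·cos20.4° − 27·2.347 = 85.7; c'Δl = 29.11; W sinα = 55.4
Slice 5: Δl = 2.8/cos32.2° = 3.309 m; N'_5 = 131·cos32.2° − 15·3.309 = 61.2; c'Δl = 41.03; W sinα = 69.8
Slice 6: Δl = 1.3/cos43.2° = 1.783 m; N'_6 = 18·cos43.2° − 6·1.783 = 2.4; c'Δl = 22.11; W sinα = 12.3
Σc'Δl = 192.8 kN/m; ΣN' = 567.6 kN/m; ΣW sinα = 145.2 kN/m
Resisting = 192.8 + 567.6·tan20.7° = 192.8 + 214.5 = 407.3 kN/m
FS = 407.3 / 145.2 = 2.806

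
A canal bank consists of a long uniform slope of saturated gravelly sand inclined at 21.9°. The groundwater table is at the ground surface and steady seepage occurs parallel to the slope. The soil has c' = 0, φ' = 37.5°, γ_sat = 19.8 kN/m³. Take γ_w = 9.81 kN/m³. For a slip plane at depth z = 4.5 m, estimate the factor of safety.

With seepage parallel to the slope and the water table at the surface, the effective normal stress on the slip plane uses the buoyant unit weight γ' = γ_sat − γ_w while the driving shear stress uses γ_sat:
FS = [c' + γ' z cos²β tanφ'] / [γ_sat z sinβ cosβ]
(For c' = 0 this reduces to FS = (γ'/γ_sat)·tanφ'/tanβ.)
γ' = 19.8 − 9.81 = 9.99 kN/m³
Numerator = 0.0 + 9.99·4.5·cos²21.9°·tan37.5° = 0.0 + 9.99·4.5·0.8609·0.7673 = 29.696 kPa
Denominator = 19.8·4.5·sin21.9°·cos21.9° = 19.8·4.5·0.3730·0.9278 = 30.835 kPa
FS = 29.696 / 30.835 = 0.963

FS = 0.96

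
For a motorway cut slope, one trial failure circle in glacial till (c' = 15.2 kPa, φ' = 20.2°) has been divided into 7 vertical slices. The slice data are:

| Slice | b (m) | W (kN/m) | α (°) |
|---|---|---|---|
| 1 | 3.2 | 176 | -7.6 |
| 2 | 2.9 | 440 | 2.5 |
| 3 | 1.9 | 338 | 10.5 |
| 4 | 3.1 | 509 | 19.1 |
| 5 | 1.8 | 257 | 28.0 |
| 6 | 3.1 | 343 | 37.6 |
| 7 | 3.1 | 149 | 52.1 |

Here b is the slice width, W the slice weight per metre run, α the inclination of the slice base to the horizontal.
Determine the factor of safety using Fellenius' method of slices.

FS = 1.61

Ordinary method of slices: FS = Σ[c'·Δl_i + (W_i cosα_i)·tanφ'] / Σ W_i sinα_i, with Δl_i = b_i / cosα_i.
Slice 1: Δl = 3.2/cos(-7.6°) = 3.228 m; N'_1 = 176·cos(-7.6°) = 174.5; c'Δl = 49.07; W sinα = -23.3
Slice 2: Δl = 2.9/cos2.5° = 2.903 m; N'_2 = 440·cos2.5° = 439.6; c'Δl = 44.12; W sinα = 19.2
Slice 3: Δl = 1.9/cos10.5° = 1.932 m; N'_3 = 338·cos10.5° = 332.3; c'Δl = 29.37; W sinα = 61.6
Slice 4: Δl = 3.1/cos19.1° = 3.281 m; N'_4 = 509·cos19.1° = 481.0; c'Δl = 49.87; W sinα = 166.6
Slice 5: Δl = 1.8/cos28.0° = 2.039 m; N'_5 = 257·cos28.0° = 226.9; c'Δl = 30.99; W sinα = 120.7
Slice 6: Δl = 3.1/cos37.6° = 3.913 m; N'_6 = 343·cos37.6° = 271.8; c'Δl = 59.47; W sinα = 209.3
Slice 7: Δl = 3.1/cos52.1° = 5.047 m; N'_7 = 149·cos52.1° = 91.5; c'Δl = 76.71; W sinα = 117.6
Σc'Δl = 339.6 kN/m; ΣN' = 2017.6 kN/m; ΣW sinα = 671.6 kN/m
Resisting = 339.6 + 2017.6·tan20.2° = 339.6 + 742.3 = 1081.9 kN/m
FS = 1081.9 / 671.6 = 1.611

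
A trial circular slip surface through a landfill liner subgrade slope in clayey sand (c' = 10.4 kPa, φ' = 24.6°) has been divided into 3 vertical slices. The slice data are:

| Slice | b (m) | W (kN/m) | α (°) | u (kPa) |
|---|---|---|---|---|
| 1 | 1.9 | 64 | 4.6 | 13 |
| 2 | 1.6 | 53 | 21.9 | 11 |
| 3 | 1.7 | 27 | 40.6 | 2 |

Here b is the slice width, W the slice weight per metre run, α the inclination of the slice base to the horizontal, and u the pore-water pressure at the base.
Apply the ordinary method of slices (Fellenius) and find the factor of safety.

Ordinary method of slices: FS = Σ[c'·Δl_i + (W_i cosα_i − u_i·Δl_i)·tanφ'] / Σ W_i sinα_i, with Δl_i = b_i / cosα_i.
Slice 1: Δl = 1.9/cos4.6° = 1.906 m; N'_1 = 64·cos4.6° − 13·1.906 = 39.0; c'Δl = 19.82; W sinα = 5.1
Slice 2: Δl = 1.6/cos21.9° = 1.724 m; N'_2 = 53·cos21.9° − 11·1.724 = 30.2; c'Δl = 17.93; W sinα = 19.8
Slice 3: Δl = 1.7/cos40.6° = 2.239 m; N'_3 = 27·cos40.6° − 2·2.239 = 16.0; c'Δl = 23.29; W sinα = 17.6
Σc'Δl = 61.0 kN/m; ΣN' = 85.2 kN/m; ΣW sinα = 42.5 kN/m
Resisting = 61.0 + 85.2·tan24.6° = 61.0 + 39.0 = 100.1 kN/m
FS = 100.1 / 42.5 = 2.356

FS = 2.36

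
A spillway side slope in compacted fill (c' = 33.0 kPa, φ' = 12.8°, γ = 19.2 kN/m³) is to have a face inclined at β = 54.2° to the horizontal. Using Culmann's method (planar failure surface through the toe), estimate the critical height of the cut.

Culmann's analysis gives the critical failure plane at α_cr = (β + φ')/2 = (54.2 + 12.8)/2 = 33.5°, and the critical height
H_c = (4c'/γ) · sinβ cosφ' / [1 − cos(β − φ')]
    = (4·33.0/19.2) · sin54.2°·cos12.8° / [1 − cos(41.4°)]
    = 6.875 · 0.8111·0.9751 / [1 − 0.7501]
    = 6.875 · 0.7909 / 0.2499
    = 21.76 m

H_c = 21.76 m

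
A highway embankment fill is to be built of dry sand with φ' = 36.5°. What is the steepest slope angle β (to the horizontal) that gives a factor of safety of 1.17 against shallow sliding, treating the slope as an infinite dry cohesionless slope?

β = 32.3°

For an infinite dry cohesionless slope FS = tanφ'/tanβ, so tanβ = tanφ' / FS.
tanβ = tan36.5° / 1.17 = 0.7400 / 1.17 = 0.6324
β = arctan(0.6324) = 32.31°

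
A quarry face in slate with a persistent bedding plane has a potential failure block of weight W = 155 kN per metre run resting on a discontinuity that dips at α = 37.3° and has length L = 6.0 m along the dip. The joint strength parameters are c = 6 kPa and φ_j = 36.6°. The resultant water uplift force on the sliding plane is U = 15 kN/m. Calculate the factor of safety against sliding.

Resolving the block weight along and normal to the plane and applying the Mohr–Coulomb strength on the joint:
N' = W cosα − U = 155·cos37.3° − 15 = 108.3 kN/m
Driving force T = W sinα = 155·sin37.3° = 93.9 kN/m
Resisting force R = c·L + N'·tanφ_j = 6·6.0 + 108.3·tan36.6° = 36.0 + 80.4 = 116.4 kN/m
FS = R / T = 116.4 / 93.9 = 1.240

FS = 1.24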